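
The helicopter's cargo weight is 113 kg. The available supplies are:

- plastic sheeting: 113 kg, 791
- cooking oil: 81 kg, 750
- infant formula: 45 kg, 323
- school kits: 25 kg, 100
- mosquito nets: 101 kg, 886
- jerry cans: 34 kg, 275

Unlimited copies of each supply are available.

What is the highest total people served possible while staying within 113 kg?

886

The ratio heuristic lands on cooking oil + school kits (850) but leaves 7 kg idle.
Dropping cooking oil and school kits frees 106 kg; slotting in mosquito nets (101 kg) lifts the total to 886 at 101 kg.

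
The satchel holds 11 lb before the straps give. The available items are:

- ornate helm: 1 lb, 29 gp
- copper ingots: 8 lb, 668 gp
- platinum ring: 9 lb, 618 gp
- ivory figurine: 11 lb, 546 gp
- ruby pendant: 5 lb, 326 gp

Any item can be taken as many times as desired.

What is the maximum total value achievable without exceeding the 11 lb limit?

Density check — copper ingots 83.50, platinum ring 68.67, ruby pendant 65.20, ivory figurine 49.64 are the best per lb.
3×ornate helm + copper ingots uses 11 of the 11 lb and totals 755.
Every other selection either busts 11 lb or fails to beat 755.

755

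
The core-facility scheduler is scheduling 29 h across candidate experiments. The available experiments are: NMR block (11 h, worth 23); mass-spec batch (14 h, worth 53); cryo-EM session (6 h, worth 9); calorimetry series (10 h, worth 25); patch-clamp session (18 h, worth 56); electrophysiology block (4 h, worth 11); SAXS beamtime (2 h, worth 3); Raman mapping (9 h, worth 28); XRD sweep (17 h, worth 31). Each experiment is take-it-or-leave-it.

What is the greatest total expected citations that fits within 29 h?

95

The ratio ordering already packs tightly: mass-spec batch + electrophysiology block + SAXS beamtime + Raman mapping, 29 h, 95.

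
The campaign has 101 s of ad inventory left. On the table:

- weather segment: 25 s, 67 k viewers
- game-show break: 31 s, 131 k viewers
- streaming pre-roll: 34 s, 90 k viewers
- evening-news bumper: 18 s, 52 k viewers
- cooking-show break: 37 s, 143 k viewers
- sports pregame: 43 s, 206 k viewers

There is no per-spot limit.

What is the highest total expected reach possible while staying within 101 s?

Taking 2×sports pregame: 86 s used, 412 in expected reach.
Nothing else within 101 s beats 412.

412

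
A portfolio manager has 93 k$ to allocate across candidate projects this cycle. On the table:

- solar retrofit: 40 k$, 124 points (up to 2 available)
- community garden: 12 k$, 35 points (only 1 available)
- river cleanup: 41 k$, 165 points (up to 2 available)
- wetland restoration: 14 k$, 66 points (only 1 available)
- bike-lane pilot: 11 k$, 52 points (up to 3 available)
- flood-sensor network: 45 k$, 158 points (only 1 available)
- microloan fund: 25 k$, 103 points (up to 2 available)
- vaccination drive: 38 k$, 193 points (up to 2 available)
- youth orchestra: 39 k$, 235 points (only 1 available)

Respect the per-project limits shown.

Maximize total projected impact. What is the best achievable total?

494

Taking the top-ratio projects first gives bike-lane pilot + vaccination drive + youth orchestra for 480 (88 k$).
Dropping bike-lane pilot frees 11 k$; slotting in wetland restoration (14 k$) lifts the total to 494 at 91 k$.
No other feasible combination exceeds 494.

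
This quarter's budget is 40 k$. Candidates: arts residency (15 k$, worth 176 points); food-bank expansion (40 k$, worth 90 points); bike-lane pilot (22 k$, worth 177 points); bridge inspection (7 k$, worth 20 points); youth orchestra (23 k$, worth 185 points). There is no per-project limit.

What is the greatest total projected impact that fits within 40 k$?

372

Taking 2×arts residency + bridge inspection: 37 k$ used, 372 in projected impact.
Nothing else within 40 k$ beats 372.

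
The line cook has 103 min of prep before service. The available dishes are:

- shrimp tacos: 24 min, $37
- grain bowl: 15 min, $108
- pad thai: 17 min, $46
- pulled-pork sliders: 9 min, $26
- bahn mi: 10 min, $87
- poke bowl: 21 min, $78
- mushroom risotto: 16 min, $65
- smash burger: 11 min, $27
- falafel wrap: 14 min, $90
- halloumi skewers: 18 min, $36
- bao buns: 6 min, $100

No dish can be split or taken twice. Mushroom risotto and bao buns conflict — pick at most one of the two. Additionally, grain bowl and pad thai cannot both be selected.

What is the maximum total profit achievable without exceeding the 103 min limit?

527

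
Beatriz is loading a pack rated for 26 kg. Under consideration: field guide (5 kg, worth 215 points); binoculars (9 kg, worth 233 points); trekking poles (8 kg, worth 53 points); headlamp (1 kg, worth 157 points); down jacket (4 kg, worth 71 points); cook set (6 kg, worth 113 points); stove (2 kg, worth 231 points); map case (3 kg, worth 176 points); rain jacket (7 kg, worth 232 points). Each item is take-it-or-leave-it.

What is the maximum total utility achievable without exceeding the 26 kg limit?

By utility per kg: headlamp 157.00, stove 115.50, map case 58.67, field guide 43.00 lead.
Filling by ratio: field guide + headlamp + cook set + stove + map case + rain jacket for 1124, with 2 kg left unused.
Dropping rain jacket frees 7 kg; slotting in binoculars (9 kg) lifts the total to 1125 at 26 kg.

1125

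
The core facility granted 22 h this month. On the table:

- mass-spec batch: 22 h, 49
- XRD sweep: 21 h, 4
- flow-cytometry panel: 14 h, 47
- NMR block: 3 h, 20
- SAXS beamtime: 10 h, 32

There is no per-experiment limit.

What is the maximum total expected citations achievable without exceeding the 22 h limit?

By expected citations per h: NMR block 6.67, flow-cytometry panel 3.36, SAXS beamtime 3.20, mass-spec batch 2.23 lead.
7×NMR block uses 21 of the 22 h and totals 140.

140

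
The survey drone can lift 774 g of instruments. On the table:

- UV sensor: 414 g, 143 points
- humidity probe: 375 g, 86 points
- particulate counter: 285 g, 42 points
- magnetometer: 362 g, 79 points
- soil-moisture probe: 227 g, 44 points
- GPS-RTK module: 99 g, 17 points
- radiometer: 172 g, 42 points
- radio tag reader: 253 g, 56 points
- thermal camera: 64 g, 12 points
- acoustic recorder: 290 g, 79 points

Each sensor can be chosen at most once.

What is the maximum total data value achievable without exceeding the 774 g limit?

234

Density check — UV sensor 0.35, acoustic recorder 0.27, radiometer 0.24, humidity probe 0.23 are the best per g.
The ratio ordering already packs tightly: UV sensor + thermal camera + acoustic recorder, 768 g, 234.
Next best is UV sensor + acoustic recorder at 222 (704 g) — short by 12.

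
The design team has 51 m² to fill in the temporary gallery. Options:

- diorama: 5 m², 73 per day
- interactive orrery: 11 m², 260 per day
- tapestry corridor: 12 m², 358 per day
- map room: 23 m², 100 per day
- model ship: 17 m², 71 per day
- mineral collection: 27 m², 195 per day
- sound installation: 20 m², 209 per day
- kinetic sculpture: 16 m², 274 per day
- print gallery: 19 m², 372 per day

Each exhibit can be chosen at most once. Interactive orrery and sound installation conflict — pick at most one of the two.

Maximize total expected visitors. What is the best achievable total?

The ratio ordering already packs tightly: diorama + interactive orrery + tapestry corridor + print gallery, 47 m², 1063.
The closest alternative, tapestry corridor + kinetic sculpture + print gallery, reaches only 1004.

1063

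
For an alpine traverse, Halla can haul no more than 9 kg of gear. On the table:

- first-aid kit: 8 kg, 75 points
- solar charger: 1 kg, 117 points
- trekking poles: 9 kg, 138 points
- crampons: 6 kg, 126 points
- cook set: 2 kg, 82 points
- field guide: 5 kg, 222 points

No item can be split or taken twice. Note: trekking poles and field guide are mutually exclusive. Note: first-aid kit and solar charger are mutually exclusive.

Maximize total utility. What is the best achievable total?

421

Taking solar charger + cook set + field guide: 8 kg used, 421 in utility.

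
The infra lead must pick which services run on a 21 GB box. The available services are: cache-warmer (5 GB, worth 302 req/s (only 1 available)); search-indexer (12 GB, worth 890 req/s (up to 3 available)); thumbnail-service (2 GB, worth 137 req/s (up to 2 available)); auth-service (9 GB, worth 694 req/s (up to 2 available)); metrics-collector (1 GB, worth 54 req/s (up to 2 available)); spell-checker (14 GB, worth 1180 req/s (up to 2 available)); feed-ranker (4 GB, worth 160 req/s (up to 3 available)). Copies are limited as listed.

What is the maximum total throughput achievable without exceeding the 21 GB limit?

1619

Greedy by ratio would take 2×thumbnail-service + 2×metrics-collector + spell-checker: 20 GB used, total 1562.
Replace thumbnail-service and 2×metrics-collector with cache-warmer: the trade gains 57 net, giving 1619 at 21 GB.
No other feasible combination exceeds 1619.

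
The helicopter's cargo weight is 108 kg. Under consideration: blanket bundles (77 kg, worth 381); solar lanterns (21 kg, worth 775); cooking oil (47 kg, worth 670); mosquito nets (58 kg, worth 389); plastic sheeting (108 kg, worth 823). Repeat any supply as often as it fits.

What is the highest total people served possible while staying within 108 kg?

3875

Best packing: 5×solar lanterns — 105 kg, 3875 total.
That's the maximum — no swap from here does better than 3875.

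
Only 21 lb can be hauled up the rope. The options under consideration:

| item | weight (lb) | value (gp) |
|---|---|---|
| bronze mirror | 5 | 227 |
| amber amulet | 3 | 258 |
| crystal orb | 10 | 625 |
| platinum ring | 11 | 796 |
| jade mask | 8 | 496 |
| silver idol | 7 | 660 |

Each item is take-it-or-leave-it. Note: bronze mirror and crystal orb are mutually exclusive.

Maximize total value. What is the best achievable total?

Density check — silver idol 94.29, amber amulet 86.00, platinum ring 72.36, crystal orb 62.50 are the best per lb.
Amber amulet + platinum ring + silver idol uses 21 of the 21 lb and totals 1714.
The closest alternative, amber amulet + crystal orb + silver idol, reaches only 1543.

1714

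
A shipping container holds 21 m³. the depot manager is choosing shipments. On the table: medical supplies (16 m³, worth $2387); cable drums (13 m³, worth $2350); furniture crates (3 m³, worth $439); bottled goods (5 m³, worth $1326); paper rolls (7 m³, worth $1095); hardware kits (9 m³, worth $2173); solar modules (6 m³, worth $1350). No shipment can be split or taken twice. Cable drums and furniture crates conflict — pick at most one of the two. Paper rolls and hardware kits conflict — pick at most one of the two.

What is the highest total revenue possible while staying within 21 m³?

4849

Best packing: bottled goods + hardware kits + solar modules — 20 m³, 4849 total.
No other feasible combination exceeds 4849.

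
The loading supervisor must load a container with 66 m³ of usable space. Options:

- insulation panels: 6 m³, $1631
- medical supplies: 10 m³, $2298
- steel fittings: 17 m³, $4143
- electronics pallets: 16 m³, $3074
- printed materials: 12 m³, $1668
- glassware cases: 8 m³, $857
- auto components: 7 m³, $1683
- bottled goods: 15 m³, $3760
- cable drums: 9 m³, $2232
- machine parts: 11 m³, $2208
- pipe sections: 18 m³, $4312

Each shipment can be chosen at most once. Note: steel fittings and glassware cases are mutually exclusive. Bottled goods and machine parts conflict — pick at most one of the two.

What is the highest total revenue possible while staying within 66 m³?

16144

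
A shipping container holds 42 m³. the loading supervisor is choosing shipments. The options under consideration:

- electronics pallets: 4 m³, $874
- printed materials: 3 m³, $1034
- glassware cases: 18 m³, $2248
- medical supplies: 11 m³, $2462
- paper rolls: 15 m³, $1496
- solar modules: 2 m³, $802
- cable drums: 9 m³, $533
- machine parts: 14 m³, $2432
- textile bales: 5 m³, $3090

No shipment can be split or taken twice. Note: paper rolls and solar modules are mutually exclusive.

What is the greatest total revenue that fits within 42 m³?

10694

Electronics pallets + printed materials + medical supplies + solar modules + machine parts + textile bales uses 39 of the 42 m³ and totals 10694.
The spare 3 m³ is too small for any remaining shipment, and no feasible exchange beats 10694.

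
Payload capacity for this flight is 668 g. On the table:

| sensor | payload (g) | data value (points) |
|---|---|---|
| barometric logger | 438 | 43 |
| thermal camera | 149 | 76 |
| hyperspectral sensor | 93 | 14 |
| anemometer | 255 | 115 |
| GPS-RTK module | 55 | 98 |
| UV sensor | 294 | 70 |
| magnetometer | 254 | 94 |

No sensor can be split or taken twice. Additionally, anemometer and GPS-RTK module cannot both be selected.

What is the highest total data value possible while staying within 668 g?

Best packing: thermal camera + anemometer + magnetometer — 658 g, 285 total.
No other feasible combination exceeds 285.

285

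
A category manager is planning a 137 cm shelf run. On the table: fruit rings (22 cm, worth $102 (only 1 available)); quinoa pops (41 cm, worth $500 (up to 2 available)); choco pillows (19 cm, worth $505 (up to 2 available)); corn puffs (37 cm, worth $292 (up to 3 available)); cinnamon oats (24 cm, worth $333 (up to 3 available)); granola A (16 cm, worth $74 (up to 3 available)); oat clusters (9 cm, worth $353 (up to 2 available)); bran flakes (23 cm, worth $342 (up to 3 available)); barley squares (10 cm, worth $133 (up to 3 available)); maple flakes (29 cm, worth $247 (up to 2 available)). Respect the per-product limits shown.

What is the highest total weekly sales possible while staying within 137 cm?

2875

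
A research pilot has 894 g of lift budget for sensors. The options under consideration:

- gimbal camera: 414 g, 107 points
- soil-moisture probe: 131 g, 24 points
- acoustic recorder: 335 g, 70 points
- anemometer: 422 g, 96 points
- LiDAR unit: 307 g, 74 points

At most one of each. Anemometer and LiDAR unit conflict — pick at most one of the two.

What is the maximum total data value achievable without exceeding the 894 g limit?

205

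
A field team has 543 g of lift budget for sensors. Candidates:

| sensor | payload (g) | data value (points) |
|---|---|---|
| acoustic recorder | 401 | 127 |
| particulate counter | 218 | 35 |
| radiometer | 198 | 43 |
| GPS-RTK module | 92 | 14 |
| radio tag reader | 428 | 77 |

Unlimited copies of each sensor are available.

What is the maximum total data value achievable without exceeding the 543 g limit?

Best packing: acoustic recorder + GPS-RTK module — 493 g, 141 total.
Every other selection either busts 543 g or fails to beat 141.

141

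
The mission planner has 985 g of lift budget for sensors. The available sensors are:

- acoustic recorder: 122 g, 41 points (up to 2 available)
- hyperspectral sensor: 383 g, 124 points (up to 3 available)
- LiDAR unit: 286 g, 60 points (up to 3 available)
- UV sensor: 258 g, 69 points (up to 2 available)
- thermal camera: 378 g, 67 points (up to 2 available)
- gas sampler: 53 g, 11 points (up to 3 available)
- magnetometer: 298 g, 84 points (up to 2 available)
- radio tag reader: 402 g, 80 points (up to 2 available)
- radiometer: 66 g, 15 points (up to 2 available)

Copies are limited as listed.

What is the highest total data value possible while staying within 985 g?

304

A density-first pass picks 2×acoustic recorder + hyperspectral sensor + gas sampler + magnetometer — 301 at 978 g.
But acoustic recorder + 2×hyperspectral sensor + radiometer fits in 954 g and reaches 304.
Nothing else within 985 g beats 304.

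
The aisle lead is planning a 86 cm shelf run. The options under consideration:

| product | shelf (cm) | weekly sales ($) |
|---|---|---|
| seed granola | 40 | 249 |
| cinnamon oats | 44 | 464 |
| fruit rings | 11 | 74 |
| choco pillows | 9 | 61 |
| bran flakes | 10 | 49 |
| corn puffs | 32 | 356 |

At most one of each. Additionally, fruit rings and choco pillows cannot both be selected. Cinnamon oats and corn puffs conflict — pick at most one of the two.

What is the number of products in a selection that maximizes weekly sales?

The maximum weekly sales within 86 cm is 713.
seed granola + cinnamon oats hits 713 at 84 cm.
Any selection reaching 713 contains exactly 2 products.

2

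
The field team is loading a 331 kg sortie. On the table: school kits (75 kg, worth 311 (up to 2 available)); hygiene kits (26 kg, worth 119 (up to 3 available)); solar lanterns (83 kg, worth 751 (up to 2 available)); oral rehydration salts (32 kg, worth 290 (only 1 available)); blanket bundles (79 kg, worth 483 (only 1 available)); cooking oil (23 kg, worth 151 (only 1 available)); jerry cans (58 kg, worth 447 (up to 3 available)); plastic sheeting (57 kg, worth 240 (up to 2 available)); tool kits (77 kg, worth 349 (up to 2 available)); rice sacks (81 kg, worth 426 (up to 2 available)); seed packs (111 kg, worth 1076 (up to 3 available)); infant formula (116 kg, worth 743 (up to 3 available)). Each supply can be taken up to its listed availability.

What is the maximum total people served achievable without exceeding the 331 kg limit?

By people served per kg: seed packs 9.69, oral rehydration salts 9.06, solar lanterns 9.05 lead.
Greedy by ratio would take oral rehydration salts + jerry cans + 2×seed packs: 312 kg used, total 2889.
The 90 kg tied up in oral rehydration salts and jerry cans is better spent on solar lanterns + cooking oil — total rises to 3054 (328 kg).

3054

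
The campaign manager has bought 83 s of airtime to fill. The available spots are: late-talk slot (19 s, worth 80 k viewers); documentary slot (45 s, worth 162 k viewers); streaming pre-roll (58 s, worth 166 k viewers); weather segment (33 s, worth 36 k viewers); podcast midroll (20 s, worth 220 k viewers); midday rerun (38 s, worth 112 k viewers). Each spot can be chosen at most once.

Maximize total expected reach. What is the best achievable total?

Density check — podcast midroll 11.00, late-talk slot 4.21, documentary slot 3.60, midday rerun 2.95 are the best per s.
Best packing: late-talk slot + podcast midroll + midday rerun — 77 s, 412 total.
Nothing else within 83 s beats 412.

412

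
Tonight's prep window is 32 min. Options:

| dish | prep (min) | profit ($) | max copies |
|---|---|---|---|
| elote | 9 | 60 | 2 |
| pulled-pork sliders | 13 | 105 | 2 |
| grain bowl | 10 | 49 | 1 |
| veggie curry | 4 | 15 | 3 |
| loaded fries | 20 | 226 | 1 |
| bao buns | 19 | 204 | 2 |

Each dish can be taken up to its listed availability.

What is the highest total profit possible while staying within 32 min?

309

Greedy by ratio would take elote + loaded fries: 29 min used, total 286.
Replace elote and loaded fries with pulled-pork sliders + bao buns: the trade gains 23 net, giving 309 at 32 min.
Nothing else within 32 min beats 309.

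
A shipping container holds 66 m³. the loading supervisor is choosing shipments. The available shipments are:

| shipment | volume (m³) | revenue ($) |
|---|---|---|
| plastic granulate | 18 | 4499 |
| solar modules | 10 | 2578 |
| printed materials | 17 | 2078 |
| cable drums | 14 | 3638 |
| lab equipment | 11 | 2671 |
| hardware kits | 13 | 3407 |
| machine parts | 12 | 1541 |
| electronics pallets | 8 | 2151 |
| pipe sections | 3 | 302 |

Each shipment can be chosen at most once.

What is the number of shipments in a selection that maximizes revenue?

Optimal total is 16793.
plastic granulate + solar modules + cable drums + lab equipment + hardware kits hits 16793 at 66 m³.
Every optimal selection uses 5 shipments.

5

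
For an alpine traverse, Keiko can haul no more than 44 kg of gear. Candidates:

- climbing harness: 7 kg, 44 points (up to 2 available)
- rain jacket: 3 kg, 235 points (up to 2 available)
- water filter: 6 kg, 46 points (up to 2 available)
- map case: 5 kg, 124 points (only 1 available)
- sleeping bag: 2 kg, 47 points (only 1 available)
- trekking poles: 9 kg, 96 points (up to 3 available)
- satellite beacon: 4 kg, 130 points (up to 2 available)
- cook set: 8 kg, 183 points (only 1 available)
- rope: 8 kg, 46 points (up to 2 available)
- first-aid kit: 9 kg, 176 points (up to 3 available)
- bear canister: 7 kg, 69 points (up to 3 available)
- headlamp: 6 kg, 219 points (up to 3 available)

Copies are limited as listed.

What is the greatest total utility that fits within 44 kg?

The ratio heuristic lands on 2×rain jacket + map case + sleeping bag + 2×satellite beacon + 3×headlamp (1558) but leaves 5 kg idle.
Replace map case with cook set: the trade gains 59 net, giving 1617 at 42 kg.

1617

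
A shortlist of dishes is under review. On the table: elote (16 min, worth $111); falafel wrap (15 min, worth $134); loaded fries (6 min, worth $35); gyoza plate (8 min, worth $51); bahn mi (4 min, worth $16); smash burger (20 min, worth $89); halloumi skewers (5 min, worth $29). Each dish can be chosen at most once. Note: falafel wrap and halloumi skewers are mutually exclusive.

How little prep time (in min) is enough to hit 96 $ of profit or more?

15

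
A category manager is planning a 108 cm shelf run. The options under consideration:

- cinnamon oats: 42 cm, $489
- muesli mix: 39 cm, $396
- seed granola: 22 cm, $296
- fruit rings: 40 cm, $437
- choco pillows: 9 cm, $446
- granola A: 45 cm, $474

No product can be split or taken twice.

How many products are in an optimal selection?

Optimal total is 1409.
cinnamon oats + choco pillows + granola A hits 1409 at 96 cm.
Every optimal selection uses 3 products.

3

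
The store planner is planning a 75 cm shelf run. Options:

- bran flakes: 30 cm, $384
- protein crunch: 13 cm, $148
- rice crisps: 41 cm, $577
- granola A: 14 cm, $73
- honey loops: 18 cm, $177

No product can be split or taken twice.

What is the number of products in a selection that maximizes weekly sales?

The maximum weekly sales within 75 cm is 961.
For example bran flakes + rice crisps achieves it, using 71 cm.
Any selection reaching 961 contains exactly 2 products.

2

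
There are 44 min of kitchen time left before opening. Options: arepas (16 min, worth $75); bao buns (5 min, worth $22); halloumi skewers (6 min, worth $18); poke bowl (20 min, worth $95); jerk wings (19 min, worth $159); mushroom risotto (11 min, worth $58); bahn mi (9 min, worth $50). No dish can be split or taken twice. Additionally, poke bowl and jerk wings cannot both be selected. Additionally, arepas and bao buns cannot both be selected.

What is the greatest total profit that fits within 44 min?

289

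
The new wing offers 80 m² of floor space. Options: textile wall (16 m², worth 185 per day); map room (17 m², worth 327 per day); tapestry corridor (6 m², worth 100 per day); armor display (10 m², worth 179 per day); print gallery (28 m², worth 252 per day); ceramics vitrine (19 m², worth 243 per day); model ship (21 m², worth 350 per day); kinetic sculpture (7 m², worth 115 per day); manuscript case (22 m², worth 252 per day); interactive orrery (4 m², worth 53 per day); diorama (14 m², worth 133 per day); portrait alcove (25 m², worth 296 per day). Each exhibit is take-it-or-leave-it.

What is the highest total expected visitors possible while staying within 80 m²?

1314

Filling by ratio: map room + tapestry corridor + armor display + model ship + kinetic sculpture + interactive orrery + diorama for 1257, with 1 m² left unused.
The 18 m² tied up in interactive orrery and diorama is better spent on ceramics vitrine — total rises to 1314 (80 m²).
That's the maximum — no swap from here does better than 1314.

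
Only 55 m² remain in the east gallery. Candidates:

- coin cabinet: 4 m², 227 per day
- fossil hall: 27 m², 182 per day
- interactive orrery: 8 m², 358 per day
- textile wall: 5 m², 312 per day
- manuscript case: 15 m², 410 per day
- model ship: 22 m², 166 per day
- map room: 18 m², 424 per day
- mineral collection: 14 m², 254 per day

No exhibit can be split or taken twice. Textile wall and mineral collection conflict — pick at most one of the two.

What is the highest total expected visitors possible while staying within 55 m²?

1731

Best packing: coin cabinet + interactive orrery + textile wall + manuscript case + map room — 50 m², 1731 total.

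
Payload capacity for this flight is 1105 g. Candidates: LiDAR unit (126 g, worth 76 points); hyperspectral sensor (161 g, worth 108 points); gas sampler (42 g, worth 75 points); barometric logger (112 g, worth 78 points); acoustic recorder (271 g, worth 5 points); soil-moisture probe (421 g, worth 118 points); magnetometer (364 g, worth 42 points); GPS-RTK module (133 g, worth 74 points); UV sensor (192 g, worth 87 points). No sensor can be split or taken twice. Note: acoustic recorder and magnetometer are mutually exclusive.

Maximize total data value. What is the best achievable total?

Greedy by ratio would take LiDAR unit + hyperspectral sensor + gas sampler + barometric logger + acoustic recorder + GPS-RTK module + UV sensor: 1037 g used, total 503.
The 404 g tied up in acoustic recorder and GPS-RTK module is better spent on soil-moisture probe — total rises to 542 (1054 g).

542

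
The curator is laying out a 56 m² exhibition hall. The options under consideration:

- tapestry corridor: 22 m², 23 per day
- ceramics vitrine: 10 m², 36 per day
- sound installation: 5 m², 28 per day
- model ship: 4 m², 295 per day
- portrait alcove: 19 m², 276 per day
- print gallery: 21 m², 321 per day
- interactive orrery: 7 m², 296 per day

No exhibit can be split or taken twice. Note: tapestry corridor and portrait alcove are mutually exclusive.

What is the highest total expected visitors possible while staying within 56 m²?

1216

By expected visitors per m²: model ship 73.75, interactive orrery 42.29, print gallery 15.29 lead.
Best packing: sound installation + model ship + portrait alcove + print gallery + interactive orrery — 56 m², 1216 total.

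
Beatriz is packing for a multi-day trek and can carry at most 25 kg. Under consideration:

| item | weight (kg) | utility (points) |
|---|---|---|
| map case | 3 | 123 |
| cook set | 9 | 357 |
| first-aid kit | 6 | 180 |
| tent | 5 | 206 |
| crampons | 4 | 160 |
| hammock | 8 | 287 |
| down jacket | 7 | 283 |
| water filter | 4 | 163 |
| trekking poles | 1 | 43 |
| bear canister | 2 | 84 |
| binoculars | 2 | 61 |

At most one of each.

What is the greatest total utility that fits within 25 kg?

A density-first pass picks map case + tent + down jacket + water filter + trekking poles + bear canister + binoculars — 963 at 24 kg.
Replace trekking poles and binoculars with crampons: the trade gains 56 net, giving 1019 at 25 kg.
Next best is cook set + tent + crampons + water filter + trekking poles + bear canister at 1013 (25 kg) — short by 6.

1019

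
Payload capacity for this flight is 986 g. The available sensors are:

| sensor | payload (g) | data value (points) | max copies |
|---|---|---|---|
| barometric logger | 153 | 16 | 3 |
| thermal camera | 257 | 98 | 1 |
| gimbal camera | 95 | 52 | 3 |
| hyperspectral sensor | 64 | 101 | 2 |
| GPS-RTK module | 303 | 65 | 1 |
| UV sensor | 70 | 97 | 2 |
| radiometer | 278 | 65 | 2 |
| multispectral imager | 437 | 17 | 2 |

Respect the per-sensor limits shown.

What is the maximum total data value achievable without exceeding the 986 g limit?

666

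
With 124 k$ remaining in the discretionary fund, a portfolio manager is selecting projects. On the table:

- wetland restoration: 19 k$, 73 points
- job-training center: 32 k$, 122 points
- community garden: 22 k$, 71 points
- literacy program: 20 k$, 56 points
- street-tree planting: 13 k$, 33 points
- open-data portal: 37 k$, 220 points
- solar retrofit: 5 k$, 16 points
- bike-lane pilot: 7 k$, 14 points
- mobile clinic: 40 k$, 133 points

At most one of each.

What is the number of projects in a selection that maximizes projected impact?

5

Optimal total is 519.
For example wetland restoration + job-training center + community garden + street-tree planting + open-data portal achieves it, using 123 k$.
Any selection reaching 519 contains exactly 5 projects.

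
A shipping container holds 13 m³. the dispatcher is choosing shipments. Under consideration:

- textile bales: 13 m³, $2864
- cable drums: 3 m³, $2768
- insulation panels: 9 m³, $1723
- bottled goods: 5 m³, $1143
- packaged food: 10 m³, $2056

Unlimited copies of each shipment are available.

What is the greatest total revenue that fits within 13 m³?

11072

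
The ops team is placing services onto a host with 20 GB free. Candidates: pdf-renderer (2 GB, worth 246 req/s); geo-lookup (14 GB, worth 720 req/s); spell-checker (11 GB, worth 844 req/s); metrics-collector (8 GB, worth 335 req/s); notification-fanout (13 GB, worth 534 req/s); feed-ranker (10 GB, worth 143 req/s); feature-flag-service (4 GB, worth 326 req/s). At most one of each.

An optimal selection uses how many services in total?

3

Optimal total is 1416.
pdf-renderer + spell-checker + feature-flag-service hits 1416 at 17 GB.
Any selection reaching 1416 contains exactly 3 services.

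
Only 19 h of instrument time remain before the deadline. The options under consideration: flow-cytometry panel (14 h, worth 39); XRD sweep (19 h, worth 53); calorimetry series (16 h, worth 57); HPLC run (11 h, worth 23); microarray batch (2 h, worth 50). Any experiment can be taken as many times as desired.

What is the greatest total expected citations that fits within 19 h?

Taking 9×microarray batch: 18 h used, 450 in expected citations.
Every other selection either busts 19 h or fails to beat 450.

450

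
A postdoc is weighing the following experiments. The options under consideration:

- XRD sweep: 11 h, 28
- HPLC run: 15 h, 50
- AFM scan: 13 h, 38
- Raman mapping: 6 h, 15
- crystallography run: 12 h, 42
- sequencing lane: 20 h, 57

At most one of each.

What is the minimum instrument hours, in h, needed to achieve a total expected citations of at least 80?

Minimise h subject to total expected citations ≥ 80.
Taking AFM scan + crystallography run gives 80 (≥ 80) for 25 h.
No combination under 25 h hits 80.

25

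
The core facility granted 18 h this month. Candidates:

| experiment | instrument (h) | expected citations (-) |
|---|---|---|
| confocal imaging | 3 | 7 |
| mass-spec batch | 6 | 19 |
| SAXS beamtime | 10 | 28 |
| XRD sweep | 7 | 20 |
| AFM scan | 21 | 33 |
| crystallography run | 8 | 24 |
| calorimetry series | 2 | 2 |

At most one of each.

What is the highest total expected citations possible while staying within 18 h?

52

Density check — mass-spec batch 3.17, crystallography run 3.00, XRD sweep 2.86 are the best per h.
Greedy by ratio would take confocal imaging + mass-spec batch + crystallography run: 17 h used, total 50.
Dropping confocal imaging and mass-spec batch frees 9 h; slotting in SAXS beamtime (10 h) lifts the total to 52 at 18 h.
That's the maximum — no swap from here does better than 52.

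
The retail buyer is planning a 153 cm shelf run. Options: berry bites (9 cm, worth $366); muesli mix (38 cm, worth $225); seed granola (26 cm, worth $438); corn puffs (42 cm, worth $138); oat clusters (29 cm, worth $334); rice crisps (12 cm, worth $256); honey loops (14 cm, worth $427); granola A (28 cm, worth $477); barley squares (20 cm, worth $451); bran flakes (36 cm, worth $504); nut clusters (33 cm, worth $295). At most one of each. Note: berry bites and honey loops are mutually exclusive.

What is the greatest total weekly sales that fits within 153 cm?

Seed granola + oat clusters + honey loops + granola A + barley squares + bran flakes uses 153 of the 153 cm and totals 2631.
An exhaustive check of the 2048 subsets confirms 2631.

2631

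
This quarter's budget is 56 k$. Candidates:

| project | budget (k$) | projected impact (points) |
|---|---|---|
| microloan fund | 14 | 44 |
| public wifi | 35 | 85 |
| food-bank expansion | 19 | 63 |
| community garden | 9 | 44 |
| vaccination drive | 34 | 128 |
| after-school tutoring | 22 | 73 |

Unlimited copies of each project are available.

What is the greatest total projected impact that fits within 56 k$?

Taking 6×community garden: 54 k$ used, 264 in projected impact.
No other feasible combination exceeds 264.

264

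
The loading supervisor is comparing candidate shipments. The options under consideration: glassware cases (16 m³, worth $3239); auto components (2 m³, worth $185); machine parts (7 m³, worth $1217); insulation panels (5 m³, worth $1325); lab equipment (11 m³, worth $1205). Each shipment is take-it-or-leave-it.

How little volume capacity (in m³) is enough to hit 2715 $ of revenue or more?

14

Minimise m³ subject to total revenue ≥ 2715.
auto components + machine parts + insulation panels: 2727 revenue at 14 m³.
No combination under 14 m³ hits 2715.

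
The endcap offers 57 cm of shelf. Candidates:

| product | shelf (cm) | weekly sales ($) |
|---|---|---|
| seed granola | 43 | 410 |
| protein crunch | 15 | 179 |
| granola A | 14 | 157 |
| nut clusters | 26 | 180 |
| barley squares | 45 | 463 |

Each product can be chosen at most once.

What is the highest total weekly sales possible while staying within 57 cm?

567

Ranking by ratio (weekly sales/cm): protein crunch 11.93, granola A 11.21, barley squares 10.29, seed granola 9.53.
Taking the top-ratio products first gives protein crunch + granola A + nut clusters for 516 (55 cm).
The 41 cm tied up in protein crunch and nut clusters is better spent on seed granola — total rises to 567 (57 cm).
An exhaustive check of the 32 subsets confirms 567.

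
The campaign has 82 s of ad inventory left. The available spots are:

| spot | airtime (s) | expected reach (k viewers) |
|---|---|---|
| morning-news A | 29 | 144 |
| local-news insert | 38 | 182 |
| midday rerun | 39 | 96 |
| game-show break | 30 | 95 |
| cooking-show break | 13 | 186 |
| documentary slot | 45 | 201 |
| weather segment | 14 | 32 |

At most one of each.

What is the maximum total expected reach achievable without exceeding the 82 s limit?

512

Best packing: morning-news A + local-news insert + cooking-show break — 80 s, 512 total.
The closest alternative, local-news insert + game-show break + cooking-show break, reaches only 463.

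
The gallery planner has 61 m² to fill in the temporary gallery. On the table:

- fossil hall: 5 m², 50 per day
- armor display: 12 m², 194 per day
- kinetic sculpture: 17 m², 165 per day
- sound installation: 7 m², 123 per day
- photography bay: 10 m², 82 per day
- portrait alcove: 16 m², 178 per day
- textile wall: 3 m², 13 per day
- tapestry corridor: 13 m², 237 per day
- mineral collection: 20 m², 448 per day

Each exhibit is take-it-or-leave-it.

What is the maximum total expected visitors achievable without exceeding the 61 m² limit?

1065

The ratio ordering already packs tightly: fossil hall + armor display + sound installation + textile wall + tapestry corridor + mineral collection, 60 m², 1065.
An exhaustive check of the 512 subsets confirms 1065.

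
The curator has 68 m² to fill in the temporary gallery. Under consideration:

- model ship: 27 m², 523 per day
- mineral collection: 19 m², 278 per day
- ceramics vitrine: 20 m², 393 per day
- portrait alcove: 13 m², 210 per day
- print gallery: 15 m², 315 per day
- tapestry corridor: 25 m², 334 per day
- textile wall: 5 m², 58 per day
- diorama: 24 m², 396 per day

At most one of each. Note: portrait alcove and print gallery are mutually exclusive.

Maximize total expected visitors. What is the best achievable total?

The ratio ordering already packs tightly: model ship + ceramics vitrine + print gallery + textile wall, 67 m², 1289.
No other feasible combination exceeds 1289.

1289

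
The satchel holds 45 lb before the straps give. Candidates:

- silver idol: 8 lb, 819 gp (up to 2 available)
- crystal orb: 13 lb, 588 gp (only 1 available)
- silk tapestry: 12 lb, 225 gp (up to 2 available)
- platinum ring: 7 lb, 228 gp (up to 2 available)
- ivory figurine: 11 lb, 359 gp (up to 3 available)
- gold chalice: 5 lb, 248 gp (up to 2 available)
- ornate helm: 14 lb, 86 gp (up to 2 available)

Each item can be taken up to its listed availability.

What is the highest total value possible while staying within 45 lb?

Greedy by ratio would take 2×silver idol + crystal orb + 2×gold chalice: 39 lb used, total 2722.
Replace gold chalice with ivory figurine: the trade gains 111 net, giving 2833 at 45 lb.
No other feasible combination exceeds 2833.

2833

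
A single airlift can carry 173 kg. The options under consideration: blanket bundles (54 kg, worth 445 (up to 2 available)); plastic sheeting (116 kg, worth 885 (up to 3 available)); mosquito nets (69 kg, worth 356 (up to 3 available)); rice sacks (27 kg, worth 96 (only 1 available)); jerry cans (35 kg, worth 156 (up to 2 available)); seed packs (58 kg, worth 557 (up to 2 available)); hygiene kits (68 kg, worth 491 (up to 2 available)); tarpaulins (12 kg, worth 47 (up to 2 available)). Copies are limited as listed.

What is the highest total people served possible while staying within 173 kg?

Density check — seed packs 9.60, blanket bundles 8.24, plastic sheeting 7.63, hygiene kits 7.22 are the best per kg.
Best packing: blanket bundles + 2×seed packs — 170 kg, 1559 total.
That's the maximum — no swap from here does better than 1559.

1559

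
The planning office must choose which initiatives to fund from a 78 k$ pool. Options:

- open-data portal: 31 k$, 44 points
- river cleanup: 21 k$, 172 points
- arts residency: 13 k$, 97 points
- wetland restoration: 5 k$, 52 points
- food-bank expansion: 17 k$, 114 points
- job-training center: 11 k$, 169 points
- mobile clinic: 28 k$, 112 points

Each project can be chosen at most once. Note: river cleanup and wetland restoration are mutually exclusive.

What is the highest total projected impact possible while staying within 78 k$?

567

River cleanup + food-bank expansion + job-training center + mobile clinic uses 77 of the 78 k$ and totals 567.
The closest alternative, river cleanup + arts residency + food-bank expansion + job-training center, reaches only 552.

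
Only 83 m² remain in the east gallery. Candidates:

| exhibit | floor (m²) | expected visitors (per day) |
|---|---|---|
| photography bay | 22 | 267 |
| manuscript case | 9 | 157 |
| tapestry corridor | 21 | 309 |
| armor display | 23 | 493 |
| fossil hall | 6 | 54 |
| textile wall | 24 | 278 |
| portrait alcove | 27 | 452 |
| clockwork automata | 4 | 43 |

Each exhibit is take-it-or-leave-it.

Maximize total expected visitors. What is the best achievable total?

1411

By expected visitors per m²: armor display 21.43, manuscript case 17.44, portrait alcove 16.74 lead.
Taking manuscript case + tapestry corridor + armor display + portrait alcove: 80 m² used, 1411 in expected visitors.
The closest alternative, manuscript case + armor display + textile wall + portrait alcove, reaches only 1380.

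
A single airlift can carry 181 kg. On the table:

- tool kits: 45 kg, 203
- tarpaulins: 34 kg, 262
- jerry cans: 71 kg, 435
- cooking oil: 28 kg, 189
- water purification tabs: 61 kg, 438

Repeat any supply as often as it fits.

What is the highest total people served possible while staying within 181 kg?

Best packing: 5×tarpaulins — 170 kg, 1310 total.
Nothing else within 181 kg beats 1310.

1310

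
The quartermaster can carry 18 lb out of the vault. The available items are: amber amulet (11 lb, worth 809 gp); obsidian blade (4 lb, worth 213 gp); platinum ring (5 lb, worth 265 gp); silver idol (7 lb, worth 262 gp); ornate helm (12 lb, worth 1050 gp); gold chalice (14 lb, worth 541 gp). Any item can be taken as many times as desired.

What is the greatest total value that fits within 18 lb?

Density check — ornate helm 87.50, amber amulet 73.55, obsidian blade 53.25, platinum ring 53.00 are the best per lb.
Filling by ratio: obsidian blade + ornate helm for 1263, with 2 lb left unused.
Replace obsidian blade with platinum ring: the trade gains 52 net, giving 1315 at 17 lb.
No other feasible combination exceeds 1315.

1315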